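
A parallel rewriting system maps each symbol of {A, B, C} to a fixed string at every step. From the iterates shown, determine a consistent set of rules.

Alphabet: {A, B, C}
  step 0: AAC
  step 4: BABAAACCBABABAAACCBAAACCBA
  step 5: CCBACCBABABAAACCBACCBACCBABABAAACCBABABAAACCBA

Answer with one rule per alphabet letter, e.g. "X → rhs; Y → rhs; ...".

  step 4 ⇒ step 5: BABAAACCBABABAAACCBAAACCBA ⇒ CC·BA·CC·BA·BA·BA·A·A·CC·BA·CC·BA·CC·BA·BA·BA·A·A·CC·BA·BA·BA·A·A·CC·BA
    A ↦ BA
    B ↦ CC
    C ↦ A

A->BA, B->CC, C->A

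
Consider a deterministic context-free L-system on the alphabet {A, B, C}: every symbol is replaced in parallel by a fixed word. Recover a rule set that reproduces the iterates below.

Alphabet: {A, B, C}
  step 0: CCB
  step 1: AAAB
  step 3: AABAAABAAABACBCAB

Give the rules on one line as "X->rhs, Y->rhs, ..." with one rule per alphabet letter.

A->CBC, B->AB, C->A

  step 0 ⇒ step 1: CCB ⇒ A·A·AB
    B ↦ AB
    C ↦ A
    A ↦ CBC  (constrained at step 1)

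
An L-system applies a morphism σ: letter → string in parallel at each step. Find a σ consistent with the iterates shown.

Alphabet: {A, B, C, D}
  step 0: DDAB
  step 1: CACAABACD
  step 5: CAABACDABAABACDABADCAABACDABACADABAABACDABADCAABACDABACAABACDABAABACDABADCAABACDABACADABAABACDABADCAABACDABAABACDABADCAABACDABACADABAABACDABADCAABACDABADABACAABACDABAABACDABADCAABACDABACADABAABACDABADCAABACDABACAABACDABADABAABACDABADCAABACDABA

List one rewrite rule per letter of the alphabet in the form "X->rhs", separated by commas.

A->ABA, B->CD, C->D, D->CA

  step 0 ⇒ step 1: DDAB ⇒ CA·CA·ABA·CD
    A ↦ ABA
    B ↦ CD
    D ↦ CA
    C ↦ D  (constrained at step 1)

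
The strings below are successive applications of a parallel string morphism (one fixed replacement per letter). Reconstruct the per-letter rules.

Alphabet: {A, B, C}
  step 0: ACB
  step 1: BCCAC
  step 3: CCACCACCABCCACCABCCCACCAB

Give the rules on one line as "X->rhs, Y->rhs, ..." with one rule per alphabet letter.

  step 0 ⇒ step 1: ACB ⇒ B·CCA·C
    A ↦ B
    B ↦ C
    C ↦ CCA

A->B, B->C, C->CCA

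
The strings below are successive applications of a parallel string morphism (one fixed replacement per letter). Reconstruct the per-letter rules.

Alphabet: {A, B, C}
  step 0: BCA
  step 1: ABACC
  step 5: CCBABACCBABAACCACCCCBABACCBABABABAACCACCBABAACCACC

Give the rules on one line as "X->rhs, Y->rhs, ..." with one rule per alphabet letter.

  step 0 ⇒ step 1: BCA ⇒ A·BA·CC
    A ↦ CC
    B ↦ A
    C ↦ BA

A->CC, B->A, C->BA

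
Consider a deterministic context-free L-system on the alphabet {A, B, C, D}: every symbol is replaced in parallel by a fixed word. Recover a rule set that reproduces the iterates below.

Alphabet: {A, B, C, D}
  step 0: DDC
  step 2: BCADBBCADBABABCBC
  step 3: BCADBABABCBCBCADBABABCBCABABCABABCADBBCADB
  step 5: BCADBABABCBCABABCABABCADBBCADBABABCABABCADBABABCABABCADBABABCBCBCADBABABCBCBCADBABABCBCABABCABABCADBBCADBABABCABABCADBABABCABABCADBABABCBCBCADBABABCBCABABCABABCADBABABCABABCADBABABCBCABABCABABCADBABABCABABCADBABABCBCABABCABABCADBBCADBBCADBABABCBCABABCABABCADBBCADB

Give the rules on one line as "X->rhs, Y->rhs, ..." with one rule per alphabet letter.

  step 2 ⇒ step 3: BCADBBCADBABABCBC ⇒ BC·ADB·ABA·BC·BC·BC·ADB·ABA·BC·BC·ABA·BC·ABA·BC·ADB·BC·ADB
    A ↦ ABA
    B ↦ BC
    C ↦ ADB
    D ↦ BC

A->ABA, B->BC, C->ADB, D->BC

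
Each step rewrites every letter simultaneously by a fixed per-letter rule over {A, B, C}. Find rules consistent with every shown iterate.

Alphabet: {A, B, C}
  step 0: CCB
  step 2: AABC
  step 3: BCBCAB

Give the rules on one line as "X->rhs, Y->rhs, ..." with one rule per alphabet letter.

  step 2 ⇒ step 3: AABC ⇒ BC·BC·A·B
    A ↦ BC
    B ↦ A
    C ↦ B

A->BC, B->A, C->B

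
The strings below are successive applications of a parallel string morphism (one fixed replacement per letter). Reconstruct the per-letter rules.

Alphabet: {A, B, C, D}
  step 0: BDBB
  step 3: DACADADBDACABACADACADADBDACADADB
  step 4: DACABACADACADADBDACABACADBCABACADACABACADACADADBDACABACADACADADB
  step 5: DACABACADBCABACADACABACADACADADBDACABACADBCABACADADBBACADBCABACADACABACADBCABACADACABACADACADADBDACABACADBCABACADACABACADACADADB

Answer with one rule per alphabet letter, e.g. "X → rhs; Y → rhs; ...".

  step 4 ⇒ step 5: DACABACADACADADBDACABACADBCABACADACABACADACADADBDACABACADACADADB ⇒ DA·CA·BA·CA·DB·CA·BA·CA·DA·CA·BA·CA·DA·CA·DA·DB·DA·CA·BA·CA·DB·CA·BA·CA·DA·DB·BA·CA·DB·CA·BA·CA·DA·CA·BA·CA·DB·CA·BA·CA·DA·CA·BA·CA·DA·CA·DA·DB·DA·CA·BA·CA·DB·CA·BA·CA·DA·CA·BA·CA·DA·CA·DA·DB
    A ↦ CA
    B ↦ DB
    C ↦ BA
    D ↦ DA

A->CA, B->DB, C->BA, D->DA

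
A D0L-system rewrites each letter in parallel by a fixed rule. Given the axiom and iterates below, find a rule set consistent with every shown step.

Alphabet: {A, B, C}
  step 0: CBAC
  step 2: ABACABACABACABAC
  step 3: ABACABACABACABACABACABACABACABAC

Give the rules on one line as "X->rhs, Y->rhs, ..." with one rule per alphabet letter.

A->AB, B->AC, C->AC

  step 2 ⇒ step 3: ABACABACABACABAC ⇒ AB·AC·AB·AC·AB·AC·AB·AC·AB·AC·AB·AC·AB·AC·AB·AC
    A ↦ AB
    B ↦ AC
    C ↦ AC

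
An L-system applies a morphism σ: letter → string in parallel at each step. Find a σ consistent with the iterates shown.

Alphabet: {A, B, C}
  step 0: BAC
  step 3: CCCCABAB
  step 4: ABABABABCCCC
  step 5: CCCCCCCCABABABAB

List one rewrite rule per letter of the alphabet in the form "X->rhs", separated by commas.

  step 4 ⇒ step 5: ABABABABCCCC ⇒ C·C·C·C·C·C·C·C·AB·AB·AB·AB
    A ↦ C
    B ↦ C
    C ↦ AB

A->C, B->C, C->AB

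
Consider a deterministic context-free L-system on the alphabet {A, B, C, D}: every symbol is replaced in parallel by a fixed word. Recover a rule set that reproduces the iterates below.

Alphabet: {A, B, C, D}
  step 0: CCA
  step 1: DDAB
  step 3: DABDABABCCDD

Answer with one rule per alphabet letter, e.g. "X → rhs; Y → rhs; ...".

A->AB, B->CC, C->D, D->CA

  step 0 ⇒ step 1: CCA ⇒ D·D·AB
    A ↦ AB
    C ↦ D
    B ↦ CC  (constrained at step 1)
    D ↦ CA  (constrained at step 1)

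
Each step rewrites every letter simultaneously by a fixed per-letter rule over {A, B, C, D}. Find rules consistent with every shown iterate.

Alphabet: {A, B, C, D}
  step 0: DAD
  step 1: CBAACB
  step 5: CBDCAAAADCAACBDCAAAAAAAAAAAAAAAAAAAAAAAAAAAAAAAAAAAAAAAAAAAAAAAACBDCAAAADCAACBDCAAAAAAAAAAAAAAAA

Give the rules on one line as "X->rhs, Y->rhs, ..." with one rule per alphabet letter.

  step 0 ⇒ step 1: DAD ⇒ CB·AA·CB
    A ↦ AA
    D ↦ CB
    B ↦ AA  (constrained at step 1)
    C ↦ DC  (constrained at step 1)

A->AA, B->AA, C->DC, D->CB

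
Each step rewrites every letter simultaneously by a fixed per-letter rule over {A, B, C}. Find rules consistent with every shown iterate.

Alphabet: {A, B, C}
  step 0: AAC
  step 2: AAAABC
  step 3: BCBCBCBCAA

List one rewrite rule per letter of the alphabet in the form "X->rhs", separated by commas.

A->BC, B->A, C->A

  step 2 ⇒ step 3: AAAABC ⇒ BC·BC·BC·BC·A·A
    A ↦ BC
    B ↦ A
    C ↦ A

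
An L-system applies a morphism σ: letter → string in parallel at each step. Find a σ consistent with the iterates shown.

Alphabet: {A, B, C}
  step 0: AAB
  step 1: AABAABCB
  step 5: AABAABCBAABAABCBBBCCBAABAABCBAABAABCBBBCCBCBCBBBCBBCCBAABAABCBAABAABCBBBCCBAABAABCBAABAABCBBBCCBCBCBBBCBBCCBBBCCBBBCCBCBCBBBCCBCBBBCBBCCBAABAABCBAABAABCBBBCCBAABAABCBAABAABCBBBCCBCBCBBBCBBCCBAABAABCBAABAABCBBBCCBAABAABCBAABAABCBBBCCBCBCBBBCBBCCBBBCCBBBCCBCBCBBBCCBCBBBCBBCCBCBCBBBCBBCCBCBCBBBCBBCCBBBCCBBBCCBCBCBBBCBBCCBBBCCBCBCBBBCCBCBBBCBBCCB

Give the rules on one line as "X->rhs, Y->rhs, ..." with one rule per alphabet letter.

A->AAB, B->CB, C->BBC

  step 0 ⇒ step 1: AAB ⇒ AAB·AAB·CB
    A ↦ AAB
    B ↦ CB
    C ↦ BBC  (constrained at step 1)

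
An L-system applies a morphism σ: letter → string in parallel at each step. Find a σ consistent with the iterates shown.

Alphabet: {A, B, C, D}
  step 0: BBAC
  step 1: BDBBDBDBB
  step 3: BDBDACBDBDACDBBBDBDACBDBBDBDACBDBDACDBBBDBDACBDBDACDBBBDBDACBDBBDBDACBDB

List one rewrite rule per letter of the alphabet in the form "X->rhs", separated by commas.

  step 0 ⇒ step 1: BBAC ⇒ BDB·BDB·DB·B
    A ↦ DB
    B ↦ BDB
    C ↦ B
    D ↦ DAC  (constrained at step 1)

A->DB, B->BDB, C->B, D->DAC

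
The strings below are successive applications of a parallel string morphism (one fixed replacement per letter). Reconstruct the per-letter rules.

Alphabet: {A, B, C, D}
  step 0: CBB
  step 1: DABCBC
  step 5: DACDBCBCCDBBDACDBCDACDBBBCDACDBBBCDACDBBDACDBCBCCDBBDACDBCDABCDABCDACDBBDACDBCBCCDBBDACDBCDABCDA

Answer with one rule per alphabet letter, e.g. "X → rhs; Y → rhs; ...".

A->BB, B->BC, C->DA, D->CD

  step 0 ⇒ step 1: CBB ⇒ DA·BC·BC
    B ↦ BC
    C ↦ DA
    A ↦ BB  (constrained at step 1)
    D ↦ CD  (constrained at step 1)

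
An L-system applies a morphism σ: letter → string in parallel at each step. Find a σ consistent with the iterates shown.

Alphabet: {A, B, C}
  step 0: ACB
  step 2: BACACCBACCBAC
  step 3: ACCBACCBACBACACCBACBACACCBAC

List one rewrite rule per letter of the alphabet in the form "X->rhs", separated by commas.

  step 2 ⇒ step 3: BACACCBACCBAC ⇒ AC·C·BAC·C·BAC·BAC·AC·C·BAC·BAC·AC·C·BAC
    A ↦ C
    B ↦ AC
    C ↦ BAC

A->C, B->AC, C->BAC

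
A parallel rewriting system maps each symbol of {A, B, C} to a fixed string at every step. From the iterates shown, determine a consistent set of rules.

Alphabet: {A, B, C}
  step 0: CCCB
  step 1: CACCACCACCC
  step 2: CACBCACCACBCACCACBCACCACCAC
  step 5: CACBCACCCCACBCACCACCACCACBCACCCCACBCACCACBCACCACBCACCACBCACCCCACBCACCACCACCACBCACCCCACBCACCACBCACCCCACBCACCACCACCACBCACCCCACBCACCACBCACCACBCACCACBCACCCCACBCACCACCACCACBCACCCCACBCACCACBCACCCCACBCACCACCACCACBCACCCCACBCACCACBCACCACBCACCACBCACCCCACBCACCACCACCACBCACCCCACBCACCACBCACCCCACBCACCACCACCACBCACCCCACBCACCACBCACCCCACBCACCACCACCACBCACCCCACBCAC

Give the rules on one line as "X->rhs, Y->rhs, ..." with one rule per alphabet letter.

A->B, B->CC, C->CAC

  step 1 ⇒ step 2: CACCACCACCC ⇒ CAC·B·CAC·CAC·B·CAC·CAC·B·CAC·CAC·CAC
    A ↦ B
    C ↦ CAC
  step 0 ⇒ step 1: CCCB ⇒ CAC·CAC·CAC·CC
    B ↦ CC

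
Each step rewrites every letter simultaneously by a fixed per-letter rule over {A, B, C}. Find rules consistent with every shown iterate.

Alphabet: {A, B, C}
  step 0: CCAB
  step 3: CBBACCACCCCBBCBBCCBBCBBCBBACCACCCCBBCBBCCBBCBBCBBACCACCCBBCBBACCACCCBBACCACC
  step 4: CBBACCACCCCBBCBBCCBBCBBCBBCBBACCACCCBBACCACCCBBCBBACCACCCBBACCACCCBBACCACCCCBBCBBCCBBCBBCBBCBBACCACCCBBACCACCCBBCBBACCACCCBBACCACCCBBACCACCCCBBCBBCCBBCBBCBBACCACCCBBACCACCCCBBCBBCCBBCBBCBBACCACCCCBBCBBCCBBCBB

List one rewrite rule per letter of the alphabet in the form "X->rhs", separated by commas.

A->C, B->ACC, C->CBB

  step 3 ⇒ step 4: CBBACCACCCCBBCBBCCBBCBBCBBACCACCCCBBCBBCCBBCBBCBBACCACCCBBCBBACCACCCBBACCACC ⇒ CBB·ACC·ACC·C·CBB·CBB·C·CBB·CBB·CBB·CBB·ACC·ACC·CBB·ACC·ACC·CBB·CBB·ACC·ACC·CBB·ACC·ACC·CBB·ACC·ACC·C·CBB·CBB·C·CBB·CBB·CBB·CBB·ACC·ACC·CBB·ACC·ACC·CBB·CBB·ACC·ACC·CBB·ACC·ACC·CBB·ACC·ACC·C·CBB·CBB·C·CBB·CBB·CBB·ACC·ACC·CBB·ACC·ACC·C·CBB·CBB·C·CBB·CBB·CBB·ACC·ACC·C·CBB·CBB·C·CBB·CBB
    A ↦ C
    B ↦ ACC
    C ↦ CBB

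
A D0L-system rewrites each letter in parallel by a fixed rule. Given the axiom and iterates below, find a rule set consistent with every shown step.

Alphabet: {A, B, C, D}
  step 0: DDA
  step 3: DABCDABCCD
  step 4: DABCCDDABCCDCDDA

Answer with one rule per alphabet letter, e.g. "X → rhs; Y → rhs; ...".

A->B, B->C, C->CD, D->DA

  step 3 ⇒ step 4: DABCDABCCD ⇒ DA·B·C·CD·DA·B·C·CD·CD·DA
    A ↦ B
    B ↦ C
    C ↦ CD
    D ↦ DA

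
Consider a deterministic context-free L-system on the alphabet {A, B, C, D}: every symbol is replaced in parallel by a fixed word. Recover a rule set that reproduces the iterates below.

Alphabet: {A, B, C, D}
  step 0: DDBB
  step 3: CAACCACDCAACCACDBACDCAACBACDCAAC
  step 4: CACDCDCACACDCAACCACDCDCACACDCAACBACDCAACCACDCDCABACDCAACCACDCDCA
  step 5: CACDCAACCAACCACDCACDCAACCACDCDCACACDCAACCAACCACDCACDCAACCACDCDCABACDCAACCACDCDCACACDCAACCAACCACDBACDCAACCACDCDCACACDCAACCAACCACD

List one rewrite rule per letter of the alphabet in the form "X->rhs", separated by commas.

  step 4 ⇒ step 5: CACDCDCACACDCAACCACDCDCACACDCAACBACDCAACCACDCDCABACDCAACCACDCDCA ⇒ CA·CD·CA·AC·CA·AC·CA·CD·CA·CD·CA·AC·CA·CD·CD·CA·CA·CD·CA·AC·CA·AC·CA·CD·CA·CD·CA·AC·CA·CD·CD·CA·BA·CD·CA·AC·CA·CD·CD·CA·CA·CD·CA·AC·CA·AC·CA·CD·BA·CD·CA·AC·CA·CD·CD·CA·CA·CD·CA·AC·CA·AC·CA·CD
    A ↦ CD
    B ↦ BA
    C ↦ CA
    D ↦ AC

A->CD, B->BA, C->CA, D->AC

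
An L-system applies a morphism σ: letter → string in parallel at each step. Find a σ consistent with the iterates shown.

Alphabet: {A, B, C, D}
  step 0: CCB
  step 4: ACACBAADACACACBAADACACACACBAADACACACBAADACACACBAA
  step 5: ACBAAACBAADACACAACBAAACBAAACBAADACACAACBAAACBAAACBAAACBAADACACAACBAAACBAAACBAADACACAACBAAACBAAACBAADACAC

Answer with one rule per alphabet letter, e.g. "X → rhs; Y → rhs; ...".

  step 4 ⇒ step 5: ACACBAADACACACBAADACACACACBAADACACACBAADACACACBAA ⇒ AC·BAA·AC·BAA·D·AC·AC·A·AC·BAA·AC·BAA·AC·BAA·D·AC·AC·A·AC·BAA·AC·BAA·AC·BAA·AC·BAA·D·AC·AC·A·AC·BAA·AC·BAA·AC·BAA·D·AC·AC·A·AC·BAA·AC·BAA·AC·BAA·D·AC·AC
    A ↦ AC
    B ↦ D
    C ↦ BAA
    D ↦ A

A->AC, B->D, C->BAA, D->A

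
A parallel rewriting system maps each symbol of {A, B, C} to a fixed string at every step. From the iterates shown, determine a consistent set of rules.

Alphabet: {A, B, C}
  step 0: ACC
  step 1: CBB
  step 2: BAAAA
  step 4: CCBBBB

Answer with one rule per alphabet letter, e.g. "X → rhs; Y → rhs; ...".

  step 1 ⇒ step 2: CBB ⇒ B·AA·AA
    B ↦ AA
    C ↦ B
  step 0 ⇒ step 1: ACC ⇒ C·B·B
    A ↦ C

A->C, B->AA, C->B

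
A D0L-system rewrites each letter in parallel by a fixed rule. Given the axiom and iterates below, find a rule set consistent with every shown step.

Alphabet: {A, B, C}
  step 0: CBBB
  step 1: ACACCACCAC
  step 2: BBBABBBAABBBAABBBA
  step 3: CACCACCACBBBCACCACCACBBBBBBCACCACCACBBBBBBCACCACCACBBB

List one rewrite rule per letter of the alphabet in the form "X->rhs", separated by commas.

  step 2 ⇒ step 3: BBBABBBAABBBAABBBA ⇒ CAC·CAC·CAC·BBB·CAC·CAC·CAC·BBB·BBB·CAC·CAC·CAC·BBB·BBB·CAC·CAC·CAC·BBB
    A ↦ BBB
    B ↦ CAC
  step 0 ⇒ step 1: CBBB ⇒ A·CAC·CAC·CAC
    C ↦ A

A->BBB, B->CAC, C->A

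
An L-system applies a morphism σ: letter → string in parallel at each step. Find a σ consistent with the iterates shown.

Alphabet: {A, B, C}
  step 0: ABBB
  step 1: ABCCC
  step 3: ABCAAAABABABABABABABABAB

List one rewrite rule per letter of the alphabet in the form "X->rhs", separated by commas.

  step 0 ⇒ step 1: ABBB ⇒ AB·C·C·C
    A ↦ AB
    B ↦ C
    C ↦ AAA  (constrained at step 1)

A->AB, B->C, C->AAA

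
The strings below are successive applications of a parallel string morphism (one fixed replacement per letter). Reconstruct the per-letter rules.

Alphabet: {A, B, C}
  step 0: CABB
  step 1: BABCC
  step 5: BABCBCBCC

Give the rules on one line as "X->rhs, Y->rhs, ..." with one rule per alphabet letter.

  step 0 ⇒ step 1: CABB ⇒ B·AB·C·C
    A ↦ AB
    B ↦ C
    C ↦ B

A->AB, B->C, C->B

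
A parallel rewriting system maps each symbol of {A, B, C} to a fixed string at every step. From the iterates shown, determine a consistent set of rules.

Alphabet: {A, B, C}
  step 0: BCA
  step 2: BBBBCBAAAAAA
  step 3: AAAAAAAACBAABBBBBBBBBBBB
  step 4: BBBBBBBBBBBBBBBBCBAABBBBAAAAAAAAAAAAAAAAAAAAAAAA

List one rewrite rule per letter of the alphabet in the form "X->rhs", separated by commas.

  step 3 ⇒ step 4: AAAAAAAACBAABBBBBBBBBBBB ⇒ BB·BB·BB·BB·BB·BB·BB·BB·CB·AA·BB·BB·AA·AA·AA·AA·AA·AA·AA·AA·AA·AA·AA·AA
    A ↦ BB
    B ↦ AA
    C ↦ CB

A->BB, B->AA, C->CB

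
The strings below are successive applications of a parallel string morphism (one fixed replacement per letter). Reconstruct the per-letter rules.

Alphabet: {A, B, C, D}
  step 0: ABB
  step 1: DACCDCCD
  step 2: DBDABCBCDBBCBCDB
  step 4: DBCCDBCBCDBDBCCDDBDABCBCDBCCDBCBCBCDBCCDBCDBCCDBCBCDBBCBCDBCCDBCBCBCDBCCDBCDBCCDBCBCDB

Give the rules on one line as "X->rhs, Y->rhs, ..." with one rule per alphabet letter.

  step 1 ⇒ step 2: DACCDCCD ⇒ DB·DA·BC·BC·DB·BC·BC·DB
    A ↦ DA
    C ↦ BC
    D ↦ DB
  step 0 ⇒ step 1: ABB ⇒ DA·CCD·CCD
    B ↦ CCD

A->DA, B->CCD, C->BC, D->DB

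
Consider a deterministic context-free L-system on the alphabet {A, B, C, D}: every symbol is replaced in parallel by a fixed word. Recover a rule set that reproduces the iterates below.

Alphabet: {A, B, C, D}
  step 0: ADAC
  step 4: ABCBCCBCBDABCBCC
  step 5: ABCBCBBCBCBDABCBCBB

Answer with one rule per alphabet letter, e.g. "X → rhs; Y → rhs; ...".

A->AB, B->C, C->B, D->BD

  step 4 ⇒ step 5: ABCBCCBCBDABCBCC ⇒ AB·C·B·C·B·B·C·B·C·BD·AB·C·B·C·B·B
    A ↦ AB
    B ↦ C
    C ↦ B
    D ↦ BD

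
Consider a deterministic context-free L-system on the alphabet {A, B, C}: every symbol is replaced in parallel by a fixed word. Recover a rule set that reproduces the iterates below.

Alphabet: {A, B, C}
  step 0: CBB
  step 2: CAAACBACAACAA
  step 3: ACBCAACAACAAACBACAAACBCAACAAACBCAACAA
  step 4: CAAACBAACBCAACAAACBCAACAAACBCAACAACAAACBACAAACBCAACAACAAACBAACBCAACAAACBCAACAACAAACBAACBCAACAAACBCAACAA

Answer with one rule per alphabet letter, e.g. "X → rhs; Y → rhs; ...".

A->CAA, B->A, C->ACB

  step 3 ⇒ step 4: ACBCAACAACAAACBACAAACBCAACAAACBCAACAA ⇒ CAA·ACB·A·ACB·CAA·CAA·ACB·CAA·CAA·ACB·CAA·CAA·CAA·ACB·A·CAA·ACB·CAA·CAA·CAA·ACB·A·ACB·CAA·CAA·ACB·CAA·CAA·CAA·ACB·A·ACB·CAA·CAA·ACB·CAA·CAA
    A ↦ CAA
    B ↦ A
    C ↦ ACB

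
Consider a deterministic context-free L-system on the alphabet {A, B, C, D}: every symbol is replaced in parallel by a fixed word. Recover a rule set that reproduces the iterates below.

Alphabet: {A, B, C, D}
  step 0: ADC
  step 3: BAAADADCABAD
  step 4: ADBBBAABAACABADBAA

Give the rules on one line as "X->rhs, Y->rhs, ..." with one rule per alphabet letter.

  step 3 ⇒ step 4: BAAADADCABAD ⇒ AD·B·B·B·AA·B·AA·CA·B·AD·B·AA
    A ↦ B
    B ↦ AD
    C ↦ CA
    D ↦ AA

A->B, B->AD, C->CA, D->AA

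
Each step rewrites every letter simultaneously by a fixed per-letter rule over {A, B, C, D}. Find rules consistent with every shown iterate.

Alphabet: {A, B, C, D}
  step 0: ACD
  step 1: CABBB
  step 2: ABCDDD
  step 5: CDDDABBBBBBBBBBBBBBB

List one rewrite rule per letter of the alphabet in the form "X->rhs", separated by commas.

A->C, B->D, C->AB, D->BB

  step 1 ⇒ step 2: CABBB ⇒ AB·C·D·D·D
    A ↦ C
    B ↦ D
    C ↦ AB
  step 0 ⇒ step 1: ACD ⇒ C·AB·BB
    D ↦ BB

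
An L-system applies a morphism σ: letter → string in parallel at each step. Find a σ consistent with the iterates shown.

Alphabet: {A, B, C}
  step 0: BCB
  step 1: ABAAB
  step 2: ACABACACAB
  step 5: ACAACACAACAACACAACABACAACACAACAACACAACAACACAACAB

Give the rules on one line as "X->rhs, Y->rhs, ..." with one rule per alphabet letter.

  step 1 ⇒ step 2: ABAAB ⇒ AC·AB·AC·AC·AB
    A ↦ AC
    B ↦ AB
  step 0 ⇒ step 1: BCB ⇒ AB·A·AB
    C ↦ A

A->AC, B->AB, C->A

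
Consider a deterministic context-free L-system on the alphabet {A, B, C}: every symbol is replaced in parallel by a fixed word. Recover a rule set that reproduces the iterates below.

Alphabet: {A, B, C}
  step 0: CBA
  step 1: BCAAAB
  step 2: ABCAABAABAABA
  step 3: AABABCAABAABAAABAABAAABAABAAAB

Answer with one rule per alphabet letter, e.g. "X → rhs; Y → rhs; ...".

  step 2 ⇒ step 3: ABCAABAABAABA ⇒ AAB·A·BC·AAB·AAB·A·AAB·AAB·A·AAB·AAB·A·AAB
    A ↦ AAB
    B ↦ A
    C ↦ BC

A->AAB, B->A, C->BC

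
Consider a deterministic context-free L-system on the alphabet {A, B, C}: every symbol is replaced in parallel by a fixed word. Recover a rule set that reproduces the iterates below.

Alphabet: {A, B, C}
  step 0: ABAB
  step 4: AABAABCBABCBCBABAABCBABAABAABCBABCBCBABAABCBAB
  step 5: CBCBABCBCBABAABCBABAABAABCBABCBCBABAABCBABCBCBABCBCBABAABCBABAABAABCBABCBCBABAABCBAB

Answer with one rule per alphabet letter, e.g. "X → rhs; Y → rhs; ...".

A->CB, B->AB, C->A

  step 4 ⇒ step 5: AABAABCBABCBCBABAABCBABAABAABCBABCBCBABAABCBAB ⇒ CB·CB·AB·CB·CB·AB·A·AB·CB·AB·A·AB·A·AB·CB·AB·CB·CB·AB·A·AB·CB·AB·CB·CB·AB·CB·CB·AB·A·AB·CB·AB·A·AB·A·AB·CB·AB·CB·CB·AB·A·AB·CB·AB
    A ↦ CB
    B ↦ AB
    C ↦ A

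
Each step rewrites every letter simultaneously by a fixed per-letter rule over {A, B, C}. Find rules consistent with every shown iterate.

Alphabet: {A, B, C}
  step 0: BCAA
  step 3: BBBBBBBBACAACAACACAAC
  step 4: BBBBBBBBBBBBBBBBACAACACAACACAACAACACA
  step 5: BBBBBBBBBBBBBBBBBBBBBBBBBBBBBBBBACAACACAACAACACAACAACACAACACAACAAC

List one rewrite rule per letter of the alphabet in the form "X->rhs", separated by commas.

  step 4 ⇒ step 5: BBBBBBBBBBBBBBBBACAACACAACACAACAACACA ⇒ BB·BB·BB·BB·BB·BB·BB·BB·BB·BB·BB·BB·BB·BB·BB·BB·AC·A·AC·AC·A·AC·A·AC·AC·A·AC·A·AC·AC·A·AC·AC·A·AC·A·AC
    A ↦ AC
    B ↦ BB
    C ↦ A

A->AC, B->BB, C->A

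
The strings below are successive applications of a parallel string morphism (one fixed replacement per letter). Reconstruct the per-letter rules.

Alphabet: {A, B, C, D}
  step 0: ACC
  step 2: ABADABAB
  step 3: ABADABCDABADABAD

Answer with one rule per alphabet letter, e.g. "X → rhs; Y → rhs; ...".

  step 2 ⇒ step 3: ABADABAB ⇒ AB·AD·AB·CD·AB·AD·AB·AD
    A ↦ AB
    B ↦ AD
    D ↦ CD
    C ↦ A  (constrained at step 0)

A->AB, B->AD, C->A, D->CD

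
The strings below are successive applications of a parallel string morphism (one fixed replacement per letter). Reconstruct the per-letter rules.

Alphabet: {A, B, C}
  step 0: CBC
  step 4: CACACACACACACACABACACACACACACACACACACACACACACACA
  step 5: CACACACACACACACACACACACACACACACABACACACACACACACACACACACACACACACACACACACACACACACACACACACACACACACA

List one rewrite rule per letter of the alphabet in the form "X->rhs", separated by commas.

  step 4 ⇒ step 5: CACACACACACACACABACACACACACACACACACACACACACACACA ⇒ CA·CA·CA·CA·CA·CA·CA·CA·CA·CA·CA·CA·CA·CA·CA·CA·BA·CA·CA·CA·CA·CA·CA·CA·CA·CA·CA·CA·CA·CA·CA·CA·CA·CA·CA·CA·CA·CA·CA·CA·CA·CA·CA·CA·CA·CA·CA·CA
    A ↦ CA
    B ↦ BA
    C ↦ CA

A->CA, B->BA, C->CA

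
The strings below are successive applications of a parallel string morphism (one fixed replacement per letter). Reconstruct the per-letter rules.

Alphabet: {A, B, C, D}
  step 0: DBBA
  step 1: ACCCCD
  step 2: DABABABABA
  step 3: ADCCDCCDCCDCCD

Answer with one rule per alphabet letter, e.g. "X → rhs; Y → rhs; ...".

A->D, B->CC, C->AB, D->A

  step 2 ⇒ step 3: DABABABABA ⇒ A·D·CC·D·CC·D·CC·D·CC·D
    A ↦ D
    B ↦ CC
    D ↦ A
  step 1 ⇒ step 2: ACCCCD ⇒ D·AB·AB·AB·AB·A
    C ↦ AB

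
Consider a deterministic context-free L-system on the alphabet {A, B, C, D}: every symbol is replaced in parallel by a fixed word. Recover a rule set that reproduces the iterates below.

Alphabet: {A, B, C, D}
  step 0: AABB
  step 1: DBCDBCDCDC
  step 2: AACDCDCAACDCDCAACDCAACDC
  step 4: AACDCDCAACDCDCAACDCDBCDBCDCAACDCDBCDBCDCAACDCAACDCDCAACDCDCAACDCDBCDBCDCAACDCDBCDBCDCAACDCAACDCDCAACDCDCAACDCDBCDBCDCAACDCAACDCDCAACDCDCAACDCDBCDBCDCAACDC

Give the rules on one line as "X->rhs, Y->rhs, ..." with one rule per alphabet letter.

  step 1 ⇒ step 2: DBCDBCDCDC ⇒ AAC·DC·DC·AAC·DC·DC·AAC·DC·AAC·DC
    B ↦ DC
    C ↦ DC
    D ↦ AAC
  step 0 ⇒ step 1: AABB ⇒ DBC·DBC·DC·DC
    A ↦ DBC

A->DBC, B->DC, C->DC, D->AAC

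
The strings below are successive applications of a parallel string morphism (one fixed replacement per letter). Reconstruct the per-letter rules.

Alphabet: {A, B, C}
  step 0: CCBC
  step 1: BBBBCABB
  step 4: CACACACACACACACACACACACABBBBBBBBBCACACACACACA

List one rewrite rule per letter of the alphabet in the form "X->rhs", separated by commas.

  step 0 ⇒ step 1: CCBC ⇒ BB·BB·CA·BB
    B ↦ CA
    C ↦ BB
    A ↦ B  (constrained at step 1)

A->B, B->CA, C->BB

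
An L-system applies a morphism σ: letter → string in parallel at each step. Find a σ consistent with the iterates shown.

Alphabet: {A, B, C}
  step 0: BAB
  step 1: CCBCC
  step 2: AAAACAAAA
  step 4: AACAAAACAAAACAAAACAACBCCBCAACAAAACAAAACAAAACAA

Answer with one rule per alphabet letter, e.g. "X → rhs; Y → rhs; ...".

  step 1 ⇒ step 2: CCBCC ⇒ AA·AA·C·AA·AA
    B ↦ C
    C ↦ AA
  step 0 ⇒ step 1: BAB ⇒ C·CBC·C
    A ↦ CBC

A->CBC, B->C, C->AA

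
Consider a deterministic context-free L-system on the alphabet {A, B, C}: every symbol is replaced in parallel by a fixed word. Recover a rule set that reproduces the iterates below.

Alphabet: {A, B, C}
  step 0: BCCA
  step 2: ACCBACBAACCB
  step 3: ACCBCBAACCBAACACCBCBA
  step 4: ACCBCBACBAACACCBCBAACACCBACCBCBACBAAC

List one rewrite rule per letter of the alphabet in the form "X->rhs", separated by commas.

A->AC, B->A, C->CB

  step 3 ⇒ step 4: ACCBCBAACCBAACACCBCBA ⇒ AC·CB·CB·A·CB·A·AC·AC·CB·CB·A·AC·AC·CB·AC·CB·CB·A·CB·A·AC
    A ↦ AC
    B ↦ A
    C ↦ CB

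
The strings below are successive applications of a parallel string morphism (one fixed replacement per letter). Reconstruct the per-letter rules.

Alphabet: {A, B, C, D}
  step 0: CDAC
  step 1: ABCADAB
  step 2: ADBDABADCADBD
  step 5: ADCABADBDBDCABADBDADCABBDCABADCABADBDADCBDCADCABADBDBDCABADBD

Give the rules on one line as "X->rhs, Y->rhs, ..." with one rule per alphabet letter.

  step 1 ⇒ step 2: ABCADAB ⇒ AD·BD·AB·AD·C·AD·BD
    A ↦ AD
    B ↦ BD
    C ↦ AB
    D ↦ C

A->AD, B->BD, C->AB, D->C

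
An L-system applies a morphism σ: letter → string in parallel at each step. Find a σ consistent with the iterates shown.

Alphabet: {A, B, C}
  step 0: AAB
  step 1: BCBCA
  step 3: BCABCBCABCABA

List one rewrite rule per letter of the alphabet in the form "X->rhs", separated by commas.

  step 0 ⇒ step 1: AAB ⇒ BC·BC·A
    A ↦ BC
    B ↦ A
    C ↦ BA  (constrained at step 1)

A->BC, B->A, C->BA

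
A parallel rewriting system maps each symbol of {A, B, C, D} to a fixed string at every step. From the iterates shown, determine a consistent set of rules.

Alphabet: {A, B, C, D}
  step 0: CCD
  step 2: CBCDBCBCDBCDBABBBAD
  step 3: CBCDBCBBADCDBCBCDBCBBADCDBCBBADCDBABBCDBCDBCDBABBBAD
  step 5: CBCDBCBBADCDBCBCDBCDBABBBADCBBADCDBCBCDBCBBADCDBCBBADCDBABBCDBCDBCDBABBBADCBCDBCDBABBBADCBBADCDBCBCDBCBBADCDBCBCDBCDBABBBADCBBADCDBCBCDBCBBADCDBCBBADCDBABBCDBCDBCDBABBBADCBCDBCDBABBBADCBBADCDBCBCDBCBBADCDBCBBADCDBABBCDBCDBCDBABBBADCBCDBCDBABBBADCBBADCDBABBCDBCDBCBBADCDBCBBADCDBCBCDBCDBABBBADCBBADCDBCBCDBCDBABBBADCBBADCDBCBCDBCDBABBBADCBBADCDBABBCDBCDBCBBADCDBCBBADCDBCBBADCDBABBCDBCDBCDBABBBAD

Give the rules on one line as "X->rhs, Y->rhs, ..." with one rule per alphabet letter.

A->ABB, B->CDB, C->CB, D->BAD

  step 2 ⇒ step 3: CBCDBCBCDBCDBABBBAD ⇒ CB·CDB·CB·BAD·CDB·CB·CDB·CB·BAD·CDB·CB·BAD·CDB·ABB·CDB·CDB·CDB·ABB·BAD
    A ↦ ABB
    B ↦ CDB
    C ↦ CB
    D ↦ BAD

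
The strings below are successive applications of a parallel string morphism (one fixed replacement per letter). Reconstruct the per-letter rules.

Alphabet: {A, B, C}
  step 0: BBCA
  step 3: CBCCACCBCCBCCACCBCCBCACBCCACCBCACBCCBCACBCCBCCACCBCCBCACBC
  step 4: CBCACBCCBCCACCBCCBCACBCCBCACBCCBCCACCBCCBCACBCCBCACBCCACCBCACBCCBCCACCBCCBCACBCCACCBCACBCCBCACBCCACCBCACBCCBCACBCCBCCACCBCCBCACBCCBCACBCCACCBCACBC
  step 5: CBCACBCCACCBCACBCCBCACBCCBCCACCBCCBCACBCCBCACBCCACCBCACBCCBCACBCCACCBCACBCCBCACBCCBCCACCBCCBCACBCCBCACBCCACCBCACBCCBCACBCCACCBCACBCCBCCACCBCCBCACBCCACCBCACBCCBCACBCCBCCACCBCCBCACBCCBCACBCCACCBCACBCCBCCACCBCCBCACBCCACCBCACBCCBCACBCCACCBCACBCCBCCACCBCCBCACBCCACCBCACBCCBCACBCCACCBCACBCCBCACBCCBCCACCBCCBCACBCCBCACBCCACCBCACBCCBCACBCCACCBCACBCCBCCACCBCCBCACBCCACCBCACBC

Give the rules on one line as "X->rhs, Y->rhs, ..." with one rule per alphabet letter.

  step 4 ⇒ step 5: CBCACBCCBCCACCBCCBCACBCCBCACBCCBCCACCBCCBCACBCCBCACBCCACCBCACBCCBCCACCBCCBCACBCCACCBCACBCCBCACBCCACCBCACBCCBCACBCCBCCACCBCCBCACBCCBCACBCCACCBCACBC ⇒ CBC·A·CBC·CAC·CBC·A·CBC·CBC·A·CBC·CBC·CAC·CBC·CBC·A·CBC·CBC·A·CBC·CAC·CBC·A·CBC·CBC·A·CBC·CAC·CBC·A·CBC·CBC·A·CBC·CBC·CAC·CBC·CBC·A·CBC·CBC·A·CBC·CAC·CBC·A·CBC·CBC·A·CBC·CAC·CBC·A·CBC·CBC·CAC·CBC·CBC·A·CBC·CAC·CBC·A·CBC·CBC·A·CBC·CBC·CAC·CBC·CBC·A·CBC·CBC·A·CBC·CAC·CBC·A·CBC·CBC·CAC·CBC·CBC·A·CBC·CAC·CBC·A·CBC·CBC·A·CBC·CAC·CBC·A·CBC·CBC·CAC·CBC·CBC·A·CBC·CAC·CBC·A·CBC·CBC·A·CBC·CAC·CBC·A·CBC·CBC·A·CBC·CBC·CAC·CBC·CBC·A·CBC·CBC·A·CBC·CAC·CBC·A·CBC·CBC·A·CBC·CAC·CBC·A·CBC·CBC·CAC·CBC·CBC·A·CBC·CAC·CBC·A·CBC
    A ↦ CAC
    B ↦ A
    C ↦ CBC

A->CAC, B->A, C->CBC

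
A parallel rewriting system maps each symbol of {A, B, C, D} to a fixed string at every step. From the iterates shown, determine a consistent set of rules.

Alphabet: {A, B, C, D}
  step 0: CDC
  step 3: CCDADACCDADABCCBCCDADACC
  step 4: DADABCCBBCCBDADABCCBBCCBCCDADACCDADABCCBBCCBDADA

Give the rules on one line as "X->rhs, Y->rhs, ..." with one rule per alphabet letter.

A->CB, B->CC, C->DA, D->BC

  step 3 ⇒ step 4: CCDADACCDADABCCBCCDADACC ⇒ DA·DA·BC·CB·BC·CB·DA·DA·BC·CB·BC·CB·CC·DA·DA·CC·DA·DA·BC·CB·BC·CB·DA·DA
    A ↦ CB
    B ↦ CC
    C ↦ DA
    D ↦ BC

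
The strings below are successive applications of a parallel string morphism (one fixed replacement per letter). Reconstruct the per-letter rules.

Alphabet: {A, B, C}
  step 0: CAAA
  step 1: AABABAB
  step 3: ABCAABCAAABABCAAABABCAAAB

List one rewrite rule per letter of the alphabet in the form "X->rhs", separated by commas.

  step 0 ⇒ step 1: CAAA ⇒ A·AB·AB·AB
    A ↦ AB
    C ↦ A
    B ↦ CA  (constrained at step 1)

A->AB, B->CA, C->A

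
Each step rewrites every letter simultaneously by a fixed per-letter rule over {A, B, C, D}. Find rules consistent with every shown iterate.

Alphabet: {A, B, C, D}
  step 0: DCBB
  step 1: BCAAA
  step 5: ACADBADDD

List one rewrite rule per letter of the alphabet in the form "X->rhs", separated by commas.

A->D, B->A, C->CA, D->B

  step 0 ⇒ step 1: DCBB ⇒ B·CA·A·A
    B ↦ A
    C ↦ CA
    D ↦ B
    A ↦ D  (constrained at step 1)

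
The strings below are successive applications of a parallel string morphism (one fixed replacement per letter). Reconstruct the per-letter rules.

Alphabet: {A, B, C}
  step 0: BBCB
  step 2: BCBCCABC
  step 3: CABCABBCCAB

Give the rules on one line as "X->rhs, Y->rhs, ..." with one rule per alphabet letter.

A->C, B->CA, C->B

  step 2 ⇒ step 3: BCBCCABC ⇒ CA·B·CA·B·B·C·CA·B
    A ↦ C
    B ↦ CA
    C ↦ B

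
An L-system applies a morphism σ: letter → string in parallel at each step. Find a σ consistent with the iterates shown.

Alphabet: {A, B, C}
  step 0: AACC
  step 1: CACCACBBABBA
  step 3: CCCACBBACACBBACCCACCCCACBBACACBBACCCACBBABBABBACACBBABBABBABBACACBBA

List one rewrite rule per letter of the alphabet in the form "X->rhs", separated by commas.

  step 0 ⇒ step 1: AACC ⇒ CAC·CAC·BBA·BBA
    A ↦ CAC
    C ↦ BBA
    B ↦ C  (constrained at step 1)

A->CAC, B->C, C->BBA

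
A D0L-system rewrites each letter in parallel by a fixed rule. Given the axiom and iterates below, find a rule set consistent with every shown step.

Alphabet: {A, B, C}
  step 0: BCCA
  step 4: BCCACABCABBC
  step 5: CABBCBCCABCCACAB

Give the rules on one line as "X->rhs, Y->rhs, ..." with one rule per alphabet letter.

A->C, B->CA, C->B

  step 4 ⇒ step 5: BCCACABCABBC ⇒ CA·B·B·C·B·C·CA·B·C·CA·CA·B
    A ↦ C
    B ↦ CA
    C ↦ B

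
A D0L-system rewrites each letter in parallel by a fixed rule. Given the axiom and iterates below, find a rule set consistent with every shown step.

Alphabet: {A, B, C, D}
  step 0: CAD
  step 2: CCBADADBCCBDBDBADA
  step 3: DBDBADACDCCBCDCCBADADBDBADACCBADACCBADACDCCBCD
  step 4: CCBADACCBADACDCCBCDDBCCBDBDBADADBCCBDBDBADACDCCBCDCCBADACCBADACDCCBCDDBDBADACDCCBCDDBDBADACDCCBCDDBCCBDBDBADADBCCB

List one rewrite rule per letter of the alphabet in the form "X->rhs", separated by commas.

  step 3 ⇒ step 4: DBDBADACDCCBCDCCBADADBDBADACCBADACCBADACDCCBCD ⇒ CCB·ADA·CCB·ADA·CD·CCB·CD·DB·CCB·DB·DB·ADA·DB·CCB·DB·DB·ADA·CD·CCB·CD·CCB·ADA·CCB·ADA·CD·CCB·CD·DB·DB·ADA·CD·CCB·CD·DB·DB·ADA·CD·CCB·CD·DB·CCB·DB·DB·ADA·DB·CCB
    A ↦ CD
    B ↦ ADA
    C ↦ DB
    D ↦ CCB

A->CD, B->ADA, C->DB, D->CCB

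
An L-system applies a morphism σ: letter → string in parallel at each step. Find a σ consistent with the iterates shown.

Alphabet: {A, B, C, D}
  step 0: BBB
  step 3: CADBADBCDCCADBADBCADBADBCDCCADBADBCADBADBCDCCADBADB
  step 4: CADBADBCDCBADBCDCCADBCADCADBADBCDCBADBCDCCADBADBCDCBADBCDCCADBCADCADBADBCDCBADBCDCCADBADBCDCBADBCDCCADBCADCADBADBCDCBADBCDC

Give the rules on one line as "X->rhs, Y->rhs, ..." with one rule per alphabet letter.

  step 3 ⇒ step 4: CADBADBCDCCADBADBCADBADBCDCCADBADBCADBADBCDCCADBADB ⇒ CAD·BAD·B·CDC·BAD·B·CDC·CAD·B·CAD·CAD·BAD·B·CDC·BAD·B·CDC·CAD·BAD·B·CDC·BAD·B·CDC·CAD·B·CAD·CAD·BAD·B·CDC·BAD·B·CDC·CAD·BAD·B·CDC·BAD·B·CDC·CAD·B·CAD·CAD·BAD·B·CDC·BAD·B·CDC
    A ↦ BAD
    B ↦ CDC
    C ↦ CAD
    D ↦ B

A->BAD, B->CDC, C->CAD, D->B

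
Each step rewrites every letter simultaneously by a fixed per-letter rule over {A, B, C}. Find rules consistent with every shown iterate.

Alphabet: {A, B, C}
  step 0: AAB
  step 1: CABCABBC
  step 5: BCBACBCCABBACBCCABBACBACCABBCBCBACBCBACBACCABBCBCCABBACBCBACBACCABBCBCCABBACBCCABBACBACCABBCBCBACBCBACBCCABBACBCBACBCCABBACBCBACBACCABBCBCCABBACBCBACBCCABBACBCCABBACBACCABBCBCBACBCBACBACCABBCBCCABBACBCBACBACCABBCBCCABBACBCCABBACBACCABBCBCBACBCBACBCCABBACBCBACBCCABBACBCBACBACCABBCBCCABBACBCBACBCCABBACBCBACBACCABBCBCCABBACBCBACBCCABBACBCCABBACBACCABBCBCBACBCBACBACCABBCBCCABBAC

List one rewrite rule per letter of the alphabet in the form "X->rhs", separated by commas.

A->CAB, B->BC, C->BAC

  step 0 ⇒ step 1: AAB ⇒ CAB·CAB·BC
    A ↦ CAB
    B ↦ BC
    C ↦ BAC  (constrained at step 1)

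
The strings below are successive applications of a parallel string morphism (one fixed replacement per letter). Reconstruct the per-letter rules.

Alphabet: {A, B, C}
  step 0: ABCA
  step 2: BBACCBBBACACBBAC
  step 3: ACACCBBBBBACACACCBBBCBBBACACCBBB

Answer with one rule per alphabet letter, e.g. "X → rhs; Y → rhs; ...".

A->CB, B->AC, C->BB

  step 2 ⇒ step 3: BBACCBBBACACBBAC ⇒ AC·AC·CB·BB·BB·AC·AC·AC·CB·BB·CB·BB·AC·AC·CB·BB
    A ↦ CB
    B ↦ AC
    C ↦ BB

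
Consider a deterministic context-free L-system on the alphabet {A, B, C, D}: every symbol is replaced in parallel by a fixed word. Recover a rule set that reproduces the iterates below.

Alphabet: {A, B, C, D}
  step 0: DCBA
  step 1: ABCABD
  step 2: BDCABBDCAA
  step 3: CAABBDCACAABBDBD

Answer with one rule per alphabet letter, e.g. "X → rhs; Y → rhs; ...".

A->BD, B->CA, C->B, D->A

  step 2 ⇒ step 3: BDCABBDCAA ⇒ CA·A·B·BD·CA·CA·A·B·BD·BD
    A ↦ BD
    B ↦ CA
    C ↦ B
    D ↦ A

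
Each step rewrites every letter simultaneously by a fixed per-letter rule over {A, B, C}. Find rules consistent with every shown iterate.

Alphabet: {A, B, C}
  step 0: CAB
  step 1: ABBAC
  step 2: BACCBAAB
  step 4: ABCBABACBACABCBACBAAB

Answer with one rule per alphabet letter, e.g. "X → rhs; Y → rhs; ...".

A->BA, B->C, C->AB

  step 1 ⇒ step 2: ABBAC ⇒ BA·C·C·BA·AB
    A ↦ BA
    B ↦ C
    C ↦ AB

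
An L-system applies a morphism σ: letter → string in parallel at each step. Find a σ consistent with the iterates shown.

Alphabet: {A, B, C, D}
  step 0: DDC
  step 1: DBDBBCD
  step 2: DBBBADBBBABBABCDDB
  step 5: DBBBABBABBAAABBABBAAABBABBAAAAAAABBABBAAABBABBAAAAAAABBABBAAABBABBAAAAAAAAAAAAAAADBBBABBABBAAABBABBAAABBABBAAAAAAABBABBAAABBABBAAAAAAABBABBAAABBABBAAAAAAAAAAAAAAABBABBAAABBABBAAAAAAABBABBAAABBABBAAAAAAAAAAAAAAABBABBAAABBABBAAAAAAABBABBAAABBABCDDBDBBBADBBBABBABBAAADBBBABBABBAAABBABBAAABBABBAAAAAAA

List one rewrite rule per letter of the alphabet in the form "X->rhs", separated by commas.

A->AA, B->BBA, C->BCD, D->DB

  step 1 ⇒ step 2: DBDBBCD ⇒ DB·BBA·DB·BBA·BBA·BCD·DB
    B ↦ BBA
    C ↦ BCD
    D ↦ DB
    A ↦ AA  (constrained at step 2)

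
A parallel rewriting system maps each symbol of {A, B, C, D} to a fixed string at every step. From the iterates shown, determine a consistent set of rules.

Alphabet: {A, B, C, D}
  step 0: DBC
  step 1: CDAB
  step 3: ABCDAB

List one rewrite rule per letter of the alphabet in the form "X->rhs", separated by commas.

  step 0 ⇒ step 1: DBC ⇒ CD·A·B
    B ↦ A
    C ↦ B
    D ↦ CD
    A ↦ B  (constrained at step 1)

A->B, B->A, C->B, D->CD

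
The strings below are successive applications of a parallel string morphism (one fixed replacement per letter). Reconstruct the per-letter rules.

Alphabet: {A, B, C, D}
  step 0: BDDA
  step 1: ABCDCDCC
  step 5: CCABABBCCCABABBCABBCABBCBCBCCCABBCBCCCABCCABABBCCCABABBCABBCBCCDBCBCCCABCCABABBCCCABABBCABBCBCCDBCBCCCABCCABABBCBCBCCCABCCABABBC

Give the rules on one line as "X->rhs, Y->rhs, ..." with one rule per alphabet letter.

A->CC, B->AB, C->BC, D->CD

  step 0 ⇒ step 1: BDDA ⇒ AB·CD·CD·CC
    A ↦ CC
    B ↦ AB
    D ↦ CD
    C ↦ BC  (constrained at step 1)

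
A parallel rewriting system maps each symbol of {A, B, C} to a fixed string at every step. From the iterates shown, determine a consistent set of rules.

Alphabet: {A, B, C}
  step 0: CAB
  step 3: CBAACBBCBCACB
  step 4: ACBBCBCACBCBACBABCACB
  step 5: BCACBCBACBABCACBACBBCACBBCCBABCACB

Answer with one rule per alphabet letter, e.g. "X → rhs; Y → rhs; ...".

  step 4 ⇒ step 5: ACBBCBCACBCBACBABCACB ⇒ BC·A·CB·CB·A·CB·A·BC·A·CB·A·CB·BC·A·CB·BC·CB·A·BC·A·CB
    A ↦ BC
    B ↦ CB
    C ↦ A

A->BC, B->CB, C->A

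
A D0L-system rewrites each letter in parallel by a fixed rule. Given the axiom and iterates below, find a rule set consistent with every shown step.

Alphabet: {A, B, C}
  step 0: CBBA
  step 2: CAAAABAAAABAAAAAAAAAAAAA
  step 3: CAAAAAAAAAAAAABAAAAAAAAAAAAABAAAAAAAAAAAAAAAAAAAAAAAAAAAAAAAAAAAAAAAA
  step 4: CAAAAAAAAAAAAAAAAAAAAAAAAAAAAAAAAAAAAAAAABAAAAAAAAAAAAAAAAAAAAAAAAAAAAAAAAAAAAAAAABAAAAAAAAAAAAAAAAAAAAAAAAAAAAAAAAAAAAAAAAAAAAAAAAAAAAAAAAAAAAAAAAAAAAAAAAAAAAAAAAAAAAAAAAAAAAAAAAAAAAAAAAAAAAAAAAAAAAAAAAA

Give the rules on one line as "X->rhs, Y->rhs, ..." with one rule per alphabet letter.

A->AAA, B->BA, C->CA

  step 3 ⇒ step 4: CAAAAAAAAAAAAABAAAAAAAAAAAAABAAAAAAAAAAAAAAAAAAAAAAAAAAAAAAAAAAAAAAAA ⇒ CA·AAA·AAA·AAA·AAA·AAA·AAA·AAA·AAA·AAA·AAA·AAA·AAA·AAA·BA·AAA·AAA·AAA·AAA·AAA·AAA·AAA·AAA·AAA·AAA·AAA·AAA·AAA·BA·AAA·AAA·AAA·AAA·AAA·AAA·AAA·AAA·AAA·AAA·AAA·AAA·AAA·AAA·AAA·AAA·AAA·AAA·AAA·AAA·AAA·AAA·AAA·AAA·AAA·AAA·AAA·AAA·AAA·AAA·AAA·AAA·AAA·AAA·AAA·AAA·AAA·AAA·AAA·AAA
    A ↦ AAA
    B ↦ BA
    C ↦ CA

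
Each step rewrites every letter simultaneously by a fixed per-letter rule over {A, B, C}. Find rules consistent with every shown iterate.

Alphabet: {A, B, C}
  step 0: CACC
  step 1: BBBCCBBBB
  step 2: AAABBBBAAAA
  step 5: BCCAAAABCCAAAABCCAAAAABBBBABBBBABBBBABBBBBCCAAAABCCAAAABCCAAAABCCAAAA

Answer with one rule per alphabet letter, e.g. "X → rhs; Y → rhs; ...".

  step 1 ⇒ step 2: BBBCCBBBB ⇒ A·A·A·BB·BB·A·A·A·A
    B ↦ A
    C ↦ BB
  step 0 ⇒ step 1: CACC ⇒ BB·BCC·BB·BB
    A ↦ BCC

A->BCC, B->A, C->BB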